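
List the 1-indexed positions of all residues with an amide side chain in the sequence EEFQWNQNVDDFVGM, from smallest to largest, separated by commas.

The amide-side-chain residues are Asn (N) and Gln (Q).
Matching residues: Q4, N6, Q7, N8.

4, 6, 7, 8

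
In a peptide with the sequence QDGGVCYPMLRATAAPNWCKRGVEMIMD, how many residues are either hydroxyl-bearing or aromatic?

Hydroxyl-bearing: S, T, Y. Aromatic: F, W, Y.
Hydroxyl-bearing residues here: Y7, T13 (2).
Aromatic residues here: Y7, W18 (2).
Y is in both groups, so the 1 Y residue must not be double-counted.
Total = 2 + 2 − 1 = 3.

3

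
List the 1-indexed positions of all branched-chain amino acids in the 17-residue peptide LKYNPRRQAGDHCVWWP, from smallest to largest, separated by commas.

V, L, and I make up the branched-chain aliphatic group.
Matching residues: L1, V14.

1, 14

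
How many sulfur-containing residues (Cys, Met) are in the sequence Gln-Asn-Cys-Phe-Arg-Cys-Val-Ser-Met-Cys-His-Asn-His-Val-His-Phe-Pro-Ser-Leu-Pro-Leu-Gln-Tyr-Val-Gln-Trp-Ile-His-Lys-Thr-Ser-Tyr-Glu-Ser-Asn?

4

Matching residues: Cys3, Cys6, Met9, Cys10.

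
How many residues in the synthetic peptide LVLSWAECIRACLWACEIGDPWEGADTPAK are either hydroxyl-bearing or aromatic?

5

Hydroxyl-bearing: S, T, Y. Aromatic: F, W, Y.
Hydroxyl-bearing residues here: S4, T27 (2).
Aromatic residues here: W5, W14, W22 (3).
(Y belongs to both groups, but none appear in this sequence.) Total = 2 + 3 = 5.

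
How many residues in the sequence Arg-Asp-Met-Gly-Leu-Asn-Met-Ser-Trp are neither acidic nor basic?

Acidic: D, E. Basic: K, R, H. All other residues are neither.
Matching residues: Met3, Gly4, Leu5, Asn6, Met7, Ser8, Trp9.

7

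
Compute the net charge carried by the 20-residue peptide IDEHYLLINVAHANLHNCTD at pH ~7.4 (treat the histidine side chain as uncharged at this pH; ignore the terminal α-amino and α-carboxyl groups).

The side chains ionized at physiological pH are Lys/Arg (+1) and Asp/Glu (−1); with His treated as neutral, nothing else contributes.
Positive (K, R): none → +0.
Negative (D, E): D2, E3, D20 → −3.
Net charge = (+0) + (−3) = −3.

-3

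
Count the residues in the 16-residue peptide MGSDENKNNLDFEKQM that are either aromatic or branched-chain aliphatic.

Aromatic: F, W, Y. Branched-chain aliphatic: I, L, V.
Aromatic residues here: F12 (1).
Branched-chain aliphatic residues here: L10 (1).
The two groups share no amino acid, so total = 1 + 1 = 2.

2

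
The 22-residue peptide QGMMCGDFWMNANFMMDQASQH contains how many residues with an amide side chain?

5

The amide-side-chain residues are Asn (N) and Gln (Q).
Matching residues: Q1, N11, N13, Q18, Q21.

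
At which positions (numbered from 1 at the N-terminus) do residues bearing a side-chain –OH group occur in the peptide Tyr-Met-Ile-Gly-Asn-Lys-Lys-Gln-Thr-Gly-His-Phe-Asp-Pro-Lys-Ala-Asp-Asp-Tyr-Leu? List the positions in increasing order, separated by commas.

1, 9, 19

Serine (S), threonine (T), and tyrosine (Y) each carry a hydroxyl group on the side chain.
Matching residues: Tyr1, Thr9, Tyr19.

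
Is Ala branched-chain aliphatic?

V, L, and I make up the branched-chain aliphatic group.
Alanine is not in this group.

No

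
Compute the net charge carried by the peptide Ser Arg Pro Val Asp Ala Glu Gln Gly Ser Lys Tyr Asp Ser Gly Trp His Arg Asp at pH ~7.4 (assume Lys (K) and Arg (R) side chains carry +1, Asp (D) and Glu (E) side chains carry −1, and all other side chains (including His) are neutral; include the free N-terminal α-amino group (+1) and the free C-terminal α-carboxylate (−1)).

Positive (K, R): Arg2, Lys11, Arg18 → +3.
Negative (D, E): Asp5, Glu7, Asp13, Asp19 → −4.
The N-terminus (+1) and C-terminus (−1) cancel.
Net charge = (+3) + (−4) = −1.

-1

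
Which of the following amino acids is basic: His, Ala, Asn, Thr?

The basic amino acids are Lys (K), Arg (R), and His (H).
Of the listed options, only His belongs to this group.

His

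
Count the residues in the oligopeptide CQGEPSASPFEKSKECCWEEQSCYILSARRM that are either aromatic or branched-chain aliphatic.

5

Aromatic: F, W, Y. Branched-chain aliphatic: I, L, V.
Aromatic residues here: F10, W18, Y24 (3).
Branched-chain aliphatic residues here: I25, L26 (2).
The two groups share no amino acid, so total = 3 + 2 = 5.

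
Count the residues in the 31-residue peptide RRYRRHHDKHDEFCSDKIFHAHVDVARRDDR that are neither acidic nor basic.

10

Acidic: D, E. Basic: K, R, H. All other residues are neither.
Matching residues: Y3, F13, C14, S15, I18, F19, A21, V23, V25, A26.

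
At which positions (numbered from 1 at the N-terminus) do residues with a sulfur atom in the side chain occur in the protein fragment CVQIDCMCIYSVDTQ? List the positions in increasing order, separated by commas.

Cysteine (C, thiol) and methionine (M, thioether) are the two sulfur-containing amino acids.
Matching residues: C1, C6, M7, C8.

1, 6, 7, 8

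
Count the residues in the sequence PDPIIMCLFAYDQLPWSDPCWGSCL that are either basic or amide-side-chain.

1

Basic: H, K, R. Amide-side-chain: N, Q.
Basic residues here: none (0).
Amide-side-chain residues here: Q13 (1).
The two groups share no amino acid, so total = 0 + 1 = 1.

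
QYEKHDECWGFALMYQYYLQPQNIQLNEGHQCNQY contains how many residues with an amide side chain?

Asparagine (N) and glutamine (Q) have uncharged amide side chains.
Matching residues: Q1, Q16, Q20, Q22, N23, Q25, N27, Q31, N33, Q34.

10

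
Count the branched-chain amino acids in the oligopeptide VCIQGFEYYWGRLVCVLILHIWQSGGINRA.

10

V, L, and I make up the branched-chain aliphatic group.
Matching residues: V1, I3, L13, V14, V16, L17, I18, L19, I21, I27.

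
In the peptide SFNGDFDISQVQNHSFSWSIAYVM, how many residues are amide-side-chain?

Only N (asparagine) and Q (glutamine) carry a side-chain carboxamide.
Matching residues: N3, Q10, Q12, N13.

4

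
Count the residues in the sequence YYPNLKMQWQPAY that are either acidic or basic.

1

Acidic: D, E. Basic: H, K, R.
Acidic residues here: none (0).
Basic residues here: K6 (1).
The two groups share no amino acid, so total = 0 + 1 = 1.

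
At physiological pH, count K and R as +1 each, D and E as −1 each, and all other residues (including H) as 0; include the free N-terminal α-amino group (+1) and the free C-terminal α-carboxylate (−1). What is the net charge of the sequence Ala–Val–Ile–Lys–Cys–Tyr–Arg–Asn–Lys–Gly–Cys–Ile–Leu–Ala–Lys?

Positive (K, R): Lys4, Arg7, Lys9, Lys15 → +4.
Negative (D, E): none → −0.
The N-terminus (+1) and C-terminus (−1) cancel.
Net charge = (+4) + (−0) = +4.

+4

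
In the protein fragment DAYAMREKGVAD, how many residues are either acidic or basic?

Acidic: D, E. Basic: H, K, R.
Acidic residues here: D1, E7, D12 (3).
Basic residues here: R6, K8 (2).
The two groups share no amino acid, so total = 3 + 2 = 5.

5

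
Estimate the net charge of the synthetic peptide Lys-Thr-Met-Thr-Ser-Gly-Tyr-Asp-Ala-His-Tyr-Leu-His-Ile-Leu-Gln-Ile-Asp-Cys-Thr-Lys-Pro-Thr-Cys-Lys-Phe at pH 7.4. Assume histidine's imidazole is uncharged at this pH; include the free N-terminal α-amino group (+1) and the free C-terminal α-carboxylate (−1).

+1

The side chains ionized at physiological pH are Lys/Arg (+1) and Asp/Glu (−1); with His treated as neutral, nothing else contributes.
Positive (K, R): Lys1, Lys21, Lys25 → +3.
Negative (D, E): Asp8, Asp18 → −2.
The N-terminus (+1) and C-terminus (−1) cancel.
Net charge = (+3) + (−2) = +1.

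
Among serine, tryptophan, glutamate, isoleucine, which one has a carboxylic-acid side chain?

glutamate

Aspartate (D) and glutamate (E) have carboxylic-acid side chains and are the acidic amino acids.
Of the listed options, only glutamate belongs to this group.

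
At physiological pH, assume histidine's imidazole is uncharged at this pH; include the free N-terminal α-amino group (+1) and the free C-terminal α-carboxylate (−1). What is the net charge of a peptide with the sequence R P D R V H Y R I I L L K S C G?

+3

The side chains ionized at physiological pH are Lys/Arg (+1) and Asp/Glu (−1); with His treated as neutral, nothing else contributes.
Positive (K, R): R1, R4, R8, K13 → +4.
Negative (D, E): D3 → −1.
The N-terminus (+1) and C-terminus (−1) cancel.
Net charge = (+4) + (−1) = +3.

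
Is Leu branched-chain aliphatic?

Yes

The BCAAs are Val, Leu, and Ile — aliphatic side chains with a branch point.
Leucine is in this group.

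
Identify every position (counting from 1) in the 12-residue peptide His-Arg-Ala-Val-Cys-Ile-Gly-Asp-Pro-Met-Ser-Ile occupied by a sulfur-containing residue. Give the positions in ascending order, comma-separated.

Cysteine (C, thiol) and methionine (M, thioether) are the two sulfur-containing amino acids.
Matching residues: Cys5, Met10.

5, 10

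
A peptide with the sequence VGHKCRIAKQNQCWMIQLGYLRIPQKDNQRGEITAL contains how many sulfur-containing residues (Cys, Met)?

3

Matching residues: C5, C13, M15.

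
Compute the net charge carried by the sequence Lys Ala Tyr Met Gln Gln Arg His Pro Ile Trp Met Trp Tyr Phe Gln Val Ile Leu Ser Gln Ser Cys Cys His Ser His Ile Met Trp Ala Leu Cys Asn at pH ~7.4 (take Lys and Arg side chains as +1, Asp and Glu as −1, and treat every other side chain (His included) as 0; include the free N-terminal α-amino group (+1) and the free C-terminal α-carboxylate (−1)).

+2

Positive (K, R): Lys1, Arg7 → +2.
Negative (D, E): none → −0.
The N-terminus (+1) and C-terminus (−1) cancel.
Net charge = (+2) + (−0) = +2.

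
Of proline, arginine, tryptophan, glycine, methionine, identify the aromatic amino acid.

tryptophan

F, W, and Y each carry an aromatic ring on the side chain.
Of the listed options, only tryptophan belongs to this group.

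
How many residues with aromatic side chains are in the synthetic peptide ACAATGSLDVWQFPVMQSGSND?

Phenylalanine (F), tryptophan (W), and tyrosine (Y) have aromatic ring side chains.
Matching residues: W11, F13.

2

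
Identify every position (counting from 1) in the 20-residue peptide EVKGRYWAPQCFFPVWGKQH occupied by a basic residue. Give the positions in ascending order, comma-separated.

Lysine (K), arginine (R), and histidine (H) have basic, nitrogen-containing side chains.
Matching residues: K3, R5, K18, H20.

3, 5, 18, 20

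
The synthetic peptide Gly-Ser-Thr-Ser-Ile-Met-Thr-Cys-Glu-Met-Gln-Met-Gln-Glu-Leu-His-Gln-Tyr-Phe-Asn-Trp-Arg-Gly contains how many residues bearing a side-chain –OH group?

5

S, T, and Y are the three residues with a side-chain hydroxyl.
Matching residues: Ser2, Thr3, Ser4, Thr7, Tyr18.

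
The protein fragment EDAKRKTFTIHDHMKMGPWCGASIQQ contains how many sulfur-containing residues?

3

Cysteine (C, thiol) and methionine (M, thioether) are the two sulfur-containing amino acids.
Matching residues: M14, M16, C20.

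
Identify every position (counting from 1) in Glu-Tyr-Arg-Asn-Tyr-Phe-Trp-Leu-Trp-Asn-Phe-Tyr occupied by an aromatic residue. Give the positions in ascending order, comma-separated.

2, 5, 6, 7, 9, 11, 12

The aromatic amino acids are Phe (F, benzyl), Trp (W, indole), and Tyr (Y, phenol).
Matching residues: Tyr2, Tyr5, Phe6, Trp7, Trp9, Phe11, Tyr12.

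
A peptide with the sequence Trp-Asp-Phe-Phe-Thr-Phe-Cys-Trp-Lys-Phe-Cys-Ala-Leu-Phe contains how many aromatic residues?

The aromatic amino acids are Phe (F, benzyl), Trp (W, indole), and Tyr (Y, phenol).
Matching residues: Trp1, Phe3, Phe4, Phe6, Trp8, Phe10, Phe14.

7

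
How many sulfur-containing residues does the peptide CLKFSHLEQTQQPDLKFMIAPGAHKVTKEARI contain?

Only Cys (C) and Met (M) have a sulfur atom in the side chain.
Matching residues: C1, M18.

2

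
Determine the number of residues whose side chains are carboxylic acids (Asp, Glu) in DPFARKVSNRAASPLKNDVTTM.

Matching residues: D1, D18.

2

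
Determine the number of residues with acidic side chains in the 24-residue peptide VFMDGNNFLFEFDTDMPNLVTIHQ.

4

Aspartate (D) and glutamate (E) have carboxylic-acid side chains and are the acidic amino acids.
Matching residues: D4, E11, D13, D15.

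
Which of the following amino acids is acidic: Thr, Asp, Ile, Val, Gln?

Asp

The acidic residues are Asp (D) and Glu (E), whose side chains end in a carboxylate group.
Of the listed options, only Asp belongs to this group.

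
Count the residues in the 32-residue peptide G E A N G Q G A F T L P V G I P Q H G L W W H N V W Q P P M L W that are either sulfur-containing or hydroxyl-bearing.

Sulfur-containing: C, M. Hydroxyl-bearing: S, T, Y.
Sulfur-containing residues here: M30 (1).
Hydroxyl-bearing residues here: T10 (1).
The two groups share no amino acid, so total = 1 + 1 = 2.

2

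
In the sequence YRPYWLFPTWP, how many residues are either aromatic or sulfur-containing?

Aromatic: F, W, Y. Sulfur-containing: C, M.
Aromatic residues here: Y1, Y4, W5, F7, W10 (5).
Sulfur-containing residues here: none (0).
The two groups share no amino acid, so total = 5 + 0 = 5.

5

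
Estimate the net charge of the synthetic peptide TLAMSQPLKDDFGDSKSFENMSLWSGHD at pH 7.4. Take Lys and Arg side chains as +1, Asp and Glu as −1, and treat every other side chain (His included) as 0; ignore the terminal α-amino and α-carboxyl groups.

Positive (K, R): K9, K16 → +2.
Negative (D, E): D10, D11, D14, E19, D28 → −5.
Net charge = (+2) + (−5) = −3.

-3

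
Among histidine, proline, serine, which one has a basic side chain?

histidine

The basic amino acids are Lys (K), Arg (R), and His (H).
Of the listed options, only histidine belongs to this group.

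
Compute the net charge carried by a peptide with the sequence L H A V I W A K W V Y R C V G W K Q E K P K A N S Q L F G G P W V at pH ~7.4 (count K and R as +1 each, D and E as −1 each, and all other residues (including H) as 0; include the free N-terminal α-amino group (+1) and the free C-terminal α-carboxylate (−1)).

Positive (K, R): K8, R12, K17, K20, K22 → +5.
Negative (D, E): E19 → −1.
The N-terminus (+1) and C-terminus (−1) cancel.
Net charge = (+5) + (−1) = +4.

+4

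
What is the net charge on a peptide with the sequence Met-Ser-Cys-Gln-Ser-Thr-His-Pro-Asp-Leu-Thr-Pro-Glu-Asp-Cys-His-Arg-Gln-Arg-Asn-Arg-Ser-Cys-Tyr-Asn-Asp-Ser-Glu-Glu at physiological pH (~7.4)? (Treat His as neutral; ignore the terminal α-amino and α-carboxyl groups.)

At pH ~7.4 the Lys and Arg side chains are protonated (+1), the Asp and Glu side chains are deprotonated (−1), and with His taken as neutral all other side chains carry no charge.
Positive (K, R): Arg17, Arg19, Arg21 → +3.
Negative (D, E): Asp9, Glu13, Asp14, Asp26, Glu28, Glu29 → −6.
Net charge = (+3) + (−6) = −3.

-3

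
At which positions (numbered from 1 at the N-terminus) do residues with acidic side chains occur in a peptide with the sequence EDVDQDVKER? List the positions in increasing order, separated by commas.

1, 2, 4, 6, 9

The acidic residues are Asp (D) and Glu (E), whose side chains end in a carboxylate group.
Matching residues: E1, D2, D4, D6, E9.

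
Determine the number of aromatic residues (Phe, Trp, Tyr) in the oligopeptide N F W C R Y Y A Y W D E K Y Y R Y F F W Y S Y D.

14

Matching residues: F2, W3, Y6, Y7, Y9, W10, Y14, Y15, Y17, F18, F19, W20, Y21, Y23.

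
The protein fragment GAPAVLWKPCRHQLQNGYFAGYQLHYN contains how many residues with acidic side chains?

The acidic residues are Asp (D) and Glu (E), whose side chains end in a carboxylate group.
None of the 27 residues belong to this group.

0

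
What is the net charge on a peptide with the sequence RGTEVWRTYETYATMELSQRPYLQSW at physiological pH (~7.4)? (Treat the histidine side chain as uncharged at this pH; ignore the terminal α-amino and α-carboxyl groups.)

Near pH 7.4, K and R contribute +1 each, D and E contribute −1 each, and every other side chain (His included, as stated) is uncharged.
Positive (K, R): R1, R7, R20 → +3.
Negative (D, E): E4, E10, E16 → −3.
Net charge = (+3) + (−3) = 0.

0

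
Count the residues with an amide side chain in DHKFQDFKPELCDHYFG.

1

Only N (asparagine) and Q (glutamine) carry a side-chain carboxamide.
Matching residues: Q5.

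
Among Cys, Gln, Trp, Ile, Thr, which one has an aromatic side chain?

Trp

The aromatic amino acids are Phe (F, benzyl), Trp (W, indole), and Tyr (Y, phenol).
Of the listed options, only Trp belongs to this group.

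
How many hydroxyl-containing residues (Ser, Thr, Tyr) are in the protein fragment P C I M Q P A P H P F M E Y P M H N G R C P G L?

1

Matching residues: Y14.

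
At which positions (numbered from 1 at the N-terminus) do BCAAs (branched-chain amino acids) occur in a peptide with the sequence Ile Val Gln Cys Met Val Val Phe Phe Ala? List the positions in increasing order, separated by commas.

V, L, and I make up the branched-chain aliphatic group.
Matching residues: Ile1, Val2, Val6, Val7.

1, 2, 6, 7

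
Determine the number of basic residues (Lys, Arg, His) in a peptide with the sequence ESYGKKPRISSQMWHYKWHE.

Matching residues: K5, K6, R8, H15, K17, H19.

6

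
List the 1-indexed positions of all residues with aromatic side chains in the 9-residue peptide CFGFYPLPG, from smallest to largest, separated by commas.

The aromatic amino acids are Phe (F, benzyl), Trp (W, indole), and Tyr (Y, phenol).
Matching residues: F2, F4, Y5.

2, 4, 5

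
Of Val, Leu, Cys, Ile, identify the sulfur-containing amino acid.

Cys

Only Cys (C) and Met (M) have a sulfur atom in the side chain.
Of the listed options, only Cys belongs to this group.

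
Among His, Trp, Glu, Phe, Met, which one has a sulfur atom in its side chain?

Met

The sulfur-bearing residues are cysteine (–SH) and methionine (–S–CH₃).
Of the listed options, only Met belongs to this group.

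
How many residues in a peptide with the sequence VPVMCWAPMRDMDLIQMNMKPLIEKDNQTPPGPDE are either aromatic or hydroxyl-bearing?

2

Aromatic: F, W, Y. Hydroxyl-bearing: S, T, Y.
Aromatic residues here: W6 (1).
Hydroxyl-bearing residues here: T29 (1).
(Y belongs to both groups, but none appear in this sequence.) Total = 1 + 1 = 2.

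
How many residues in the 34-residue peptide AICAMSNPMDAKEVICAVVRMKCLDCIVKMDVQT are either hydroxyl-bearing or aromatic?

2

Hydroxyl-bearing: S, T, Y. Aromatic: F, W, Y.
Hydroxyl-bearing residues here: S6, T34 (2).
Aromatic residues here: none (0).
(Y belongs to both groups, but none appear in this sequence.) Total = 2 + 0 = 2.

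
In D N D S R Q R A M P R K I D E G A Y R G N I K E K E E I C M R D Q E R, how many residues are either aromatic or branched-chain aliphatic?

Aromatic: F, W, Y. Branched-chain aliphatic: I, L, V.
Aromatic residues here: Y18 (1).
Branched-chain aliphatic residues here: I13, I22, I28 (3).
The two groups share no amino acid, so total = 1 + 3 = 4.

4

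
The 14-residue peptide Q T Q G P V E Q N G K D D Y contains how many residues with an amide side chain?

4

Only N (asparagine) and Q (glutamine) carry a side-chain carboxamide.
Matching residues: Q1, Q3, Q8, N9.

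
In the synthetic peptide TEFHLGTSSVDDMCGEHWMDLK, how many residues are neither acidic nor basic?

14

Acidic: D, E. Basic: K, R, H. All other residues are neither.
Matching residues: T1, F3, L5, G6, T7, S8, S9, V10, M13, C14, G15, W18, M19, L21.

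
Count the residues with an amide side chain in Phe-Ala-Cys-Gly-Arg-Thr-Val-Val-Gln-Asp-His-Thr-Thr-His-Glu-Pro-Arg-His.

Asparagine (N) and glutamine (Q) have uncharged amide side chains.
Matching residues: Gln9.

1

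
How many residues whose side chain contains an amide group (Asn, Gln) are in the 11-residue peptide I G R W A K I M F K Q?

Matching residues: Q11.

1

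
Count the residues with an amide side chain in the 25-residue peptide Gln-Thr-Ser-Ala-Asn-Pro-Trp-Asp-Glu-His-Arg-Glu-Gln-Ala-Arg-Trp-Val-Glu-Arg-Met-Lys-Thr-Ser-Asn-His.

The amide-side-chain residues are Asn (N) and Gln (Q).
Matching residues: Gln1, Asn5, Gln13, Asn24.

4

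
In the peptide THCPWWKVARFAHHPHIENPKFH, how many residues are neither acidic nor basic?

Acidic: D, E. Basic: K, R, H. All other residues are neither.
Matching residues: T1, C3, P4, W5, W6, V8, A9, F11, A12, P15, I17, N19, P20, F22.

14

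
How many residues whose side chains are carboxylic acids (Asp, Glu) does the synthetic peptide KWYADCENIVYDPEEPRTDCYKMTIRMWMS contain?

6

Matching residues: D5, E7, D12, E14, E15, D19.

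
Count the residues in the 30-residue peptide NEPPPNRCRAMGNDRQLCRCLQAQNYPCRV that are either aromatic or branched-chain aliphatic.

4

Aromatic: F, W, Y. Branched-chain aliphatic: I, L, V.
Aromatic residues here: Y26 (1).
Branched-chain aliphatic residues here: L17, L21, V30 (3).
The two groups share no amino acid, so total = 1 + 3 = 4.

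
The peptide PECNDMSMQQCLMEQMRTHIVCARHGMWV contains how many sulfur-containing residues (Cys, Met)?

8

Matching residues: C3, M6, M8, C11, M13, M16, C22, M27.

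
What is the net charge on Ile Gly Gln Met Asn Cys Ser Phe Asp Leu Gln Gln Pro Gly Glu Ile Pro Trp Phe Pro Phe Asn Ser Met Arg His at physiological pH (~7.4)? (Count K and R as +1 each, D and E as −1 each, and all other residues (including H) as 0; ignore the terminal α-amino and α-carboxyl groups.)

-1

Positive (K, R): Arg25 → +1.
Negative (D, E): Asp9, Glu15 → −2.
Net charge = (+1) + (−2) = −1.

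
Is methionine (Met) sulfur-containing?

Yes

The sulfur-bearing residues are cysteine (–SH) and methionine (–S–CH₃).
Methionine is in this group.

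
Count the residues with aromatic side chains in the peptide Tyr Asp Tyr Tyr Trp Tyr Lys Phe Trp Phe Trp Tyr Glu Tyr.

11

The aromatic amino acids are Phe (F, benzyl), Trp (W, indole), and Tyr (Y, phenol).
Matching residues: Tyr1, Tyr3, Tyr4, Trp5, Tyr6, Phe8, Trp9, Phe10, Trp11, Tyr12, Tyr14.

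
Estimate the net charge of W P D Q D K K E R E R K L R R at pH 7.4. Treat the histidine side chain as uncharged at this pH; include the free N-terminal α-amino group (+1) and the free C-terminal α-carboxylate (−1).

At pH ~7.4 the Lys and Arg side chains are protonated (+1), the Asp and Glu side chains are deprotonated (−1), and with His taken as neutral all other side chains carry no charge.
Positive (K, R): K6, K7, R9, R11, K12, R14, R15 → +7.
Negative (D, E): D3, D5, E8, E10 → −4.
The N-terminus (+1) and C-terminus (−1) cancel.
Net charge = (+7) + (−4) = +3.

+3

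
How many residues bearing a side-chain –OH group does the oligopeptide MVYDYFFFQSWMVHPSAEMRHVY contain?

The –OH-bearing residues are Ser, Thr (aliphatic alcohols), and Tyr (phenol).
Matching residues: Y3, Y5, S10, S16, Y23.

5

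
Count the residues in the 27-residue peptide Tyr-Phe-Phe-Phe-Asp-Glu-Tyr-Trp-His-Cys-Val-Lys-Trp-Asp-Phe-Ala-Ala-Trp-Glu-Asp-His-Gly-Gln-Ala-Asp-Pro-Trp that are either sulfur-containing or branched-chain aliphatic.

2

Sulfur-containing: C, M. Branched-chain aliphatic: I, L, V.
Sulfur-containing residues here: Cys10 (1).
Branched-chain aliphatic residues here: Val11 (1).
The two groups share no amino acid, so total = 1 + 1 = 2.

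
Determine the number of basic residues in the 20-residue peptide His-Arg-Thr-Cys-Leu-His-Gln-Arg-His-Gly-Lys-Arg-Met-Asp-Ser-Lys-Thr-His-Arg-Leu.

Lysine (K), arginine (R), and histidine (H) have basic, nitrogen-containing side chains.
Matching residues: His1, Arg2, His6, Arg8, His9, Lys11, Arg12, Lys16, His18, Arg19.

10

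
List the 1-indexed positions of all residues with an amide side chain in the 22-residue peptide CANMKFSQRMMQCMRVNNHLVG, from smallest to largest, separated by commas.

Only N (asparagine) and Q (glutamine) carry a side-chain carboxamide.
Matching residues: N3, Q8, Q12, N17, N18.

3, 8, 12, 17, 18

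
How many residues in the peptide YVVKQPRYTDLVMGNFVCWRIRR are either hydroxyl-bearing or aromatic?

Hydroxyl-bearing: S, T, Y. Aromatic: F, W, Y.
Hydroxyl-bearing residues here: Y1, Y8, T9 (3).
Aromatic residues here: Y1, Y8, F16, W19 (4).
Y is in both groups, so the 2 Y residues must not be double-counted.
Total = 3 + 4 − 2 = 5.

5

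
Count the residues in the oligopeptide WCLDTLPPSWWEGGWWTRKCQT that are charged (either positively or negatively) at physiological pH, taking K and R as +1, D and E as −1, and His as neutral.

4

Charged side chains at pH ~7.4: K, R (positive); D, E (negative).
Matching residues: D4, E12, R18, K19.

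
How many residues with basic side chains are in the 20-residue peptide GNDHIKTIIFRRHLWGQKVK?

7

The basic amino acids are Lys (K), Arg (R), and His (H).
Matching residues: H4, K6, R11, R12, H13, K18, K20.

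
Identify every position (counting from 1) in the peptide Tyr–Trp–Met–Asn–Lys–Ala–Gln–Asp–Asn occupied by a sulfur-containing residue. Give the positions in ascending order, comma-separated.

3

Only Cys (C) and Met (M) have a sulfur atom in the side chain.
Matching residues: Met3.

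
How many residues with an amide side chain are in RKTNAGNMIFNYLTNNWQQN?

8

Only N (asparagine) and Q (glutamine) carry a side-chain carboxamide.
Matching residues: N4, N7, N11, N15, N16, Q18, Q19, N20.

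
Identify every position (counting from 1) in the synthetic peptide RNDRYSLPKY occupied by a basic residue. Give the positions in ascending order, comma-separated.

1, 4, 9

K, R, and H are the three residues with basic side chains (ε-amine, guanidinium, and imidazole respectively).
Matching residues: R1, R4, K9.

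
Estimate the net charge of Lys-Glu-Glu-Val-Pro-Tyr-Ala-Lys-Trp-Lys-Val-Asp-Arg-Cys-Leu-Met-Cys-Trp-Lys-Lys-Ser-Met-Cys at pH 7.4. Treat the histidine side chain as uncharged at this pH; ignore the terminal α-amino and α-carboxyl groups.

Near pH 7.4, K and R contribute +1 each, D and E contribute −1 each, and every other side chain (His included, as stated) is uncharged.
Positive (K, R): Lys1, Lys8, Lys10, Arg13, Lys19, Lys20 → +6.
Negative (D, E): Glu2, Glu3, Asp12 → −3.
Net charge = (+6) + (−3) = +3.

+3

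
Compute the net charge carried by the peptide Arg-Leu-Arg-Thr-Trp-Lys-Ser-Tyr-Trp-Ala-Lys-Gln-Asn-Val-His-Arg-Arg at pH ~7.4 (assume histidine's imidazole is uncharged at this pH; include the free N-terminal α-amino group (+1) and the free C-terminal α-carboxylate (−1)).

+6

Near pH 7.4, K and R contribute +1 each, D and E contribute −1 each, and every other side chain (His included, as stated) is uncharged.
Positive (K, R): Arg1, Arg3, Lys6, Lys11, Arg16, Arg17 → +6.
Negative (D, E): none → −0.
The N-terminus (+1) and C-terminus (−1) cancel.
Net charge = (+6) + (−0) = +6.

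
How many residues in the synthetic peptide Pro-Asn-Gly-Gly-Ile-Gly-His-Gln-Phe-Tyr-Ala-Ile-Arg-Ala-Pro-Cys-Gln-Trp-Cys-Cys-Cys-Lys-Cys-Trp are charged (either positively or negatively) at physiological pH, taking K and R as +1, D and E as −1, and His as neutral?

2

Charged side chains at pH ~7.4: K, R (positive); D, E (negative).
Matching residues: Arg13, Lys22.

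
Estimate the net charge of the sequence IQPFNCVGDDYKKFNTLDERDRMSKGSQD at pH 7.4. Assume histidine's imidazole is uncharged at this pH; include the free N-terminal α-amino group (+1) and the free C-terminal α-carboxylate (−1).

-1

At pH ~7.4 the Lys and Arg side chains are protonated (+1), the Asp and Glu side chains are deprotonated (−1), and with His taken as neutral all other side chains carry no charge.
Positive (K, R): K12, K13, R20, R22, K25 → +5.
Negative (D, E): D9, D10, D18, E19, D21, D29 → −6.
The N-terminus (+1) and C-terminus (−1) cancel.
Net charge = (+5) + (−6) = −1.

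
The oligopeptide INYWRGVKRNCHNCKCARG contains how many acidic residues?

0

The acidic residues are Asp (D) and Glu (E), whose side chains end in a carboxylate group.
None of the 19 residues belong to this group.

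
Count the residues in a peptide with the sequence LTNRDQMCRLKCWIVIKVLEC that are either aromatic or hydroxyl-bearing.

Aromatic: F, W, Y. Hydroxyl-bearing: S, T, Y.
Aromatic residues here: W13 (1).
Hydroxyl-bearing residues here: T2 (1).
(Y belongs to both groups, but none appear in this sequence.) Total = 1 + 1 = 2.

2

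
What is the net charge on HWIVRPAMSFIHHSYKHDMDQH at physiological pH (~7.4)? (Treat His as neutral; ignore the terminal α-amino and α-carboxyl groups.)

Near pH 7.4, K and R contribute +1 each, D and E contribute −1 each, and every other side chain (His included, as stated) is uncharged.
Positive (K, R): R5, K16 → +2.
Negative (D, E): D18, D20 → −2.
Net charge = (+2) + (−2) = 0.

0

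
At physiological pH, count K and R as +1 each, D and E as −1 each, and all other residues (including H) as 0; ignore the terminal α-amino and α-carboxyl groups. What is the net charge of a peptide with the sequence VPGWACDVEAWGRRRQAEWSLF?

0

Positive (K, R): R13, R14, R15 → +3.
Negative (D, E): D7, E9, E18 → −3.
Net charge = (+3) + (−3) = 0.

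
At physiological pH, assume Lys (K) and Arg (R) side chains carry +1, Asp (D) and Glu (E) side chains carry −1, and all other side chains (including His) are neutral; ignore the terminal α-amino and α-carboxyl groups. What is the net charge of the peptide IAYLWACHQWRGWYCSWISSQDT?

0

Positive (K, R): R11 → +1.
Negative (D, E): D22 → −1.
Net charge = (+1) + (−1) = 0.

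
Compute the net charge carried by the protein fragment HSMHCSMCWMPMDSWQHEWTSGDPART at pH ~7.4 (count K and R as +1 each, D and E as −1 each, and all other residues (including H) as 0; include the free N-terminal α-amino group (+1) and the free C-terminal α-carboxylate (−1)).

Positive (K, R): R26 → +1.
Negative (D, E): D13, E18, D23 → −3.
The N-terminus (+1) and C-terminus (−1) cancel.
Net charge = (+1) + (−3) = −2.

-2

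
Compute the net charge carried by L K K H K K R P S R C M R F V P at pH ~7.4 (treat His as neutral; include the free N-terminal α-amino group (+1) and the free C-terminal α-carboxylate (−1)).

+7

At pH ~7.4 the Lys and Arg side chains are protonated (+1), the Asp and Glu side chains are deprotonated (−1), and with His taken as neutral all other side chains carry no charge.
Positive (K, R): K2, K3, K5, K6, R7, R10, R13 → +7.
Negative (D, E): none → −0.
The N-terminus (+1) and C-terminus (−1) cancel.
Net charge = (+7) + (−0) = +7.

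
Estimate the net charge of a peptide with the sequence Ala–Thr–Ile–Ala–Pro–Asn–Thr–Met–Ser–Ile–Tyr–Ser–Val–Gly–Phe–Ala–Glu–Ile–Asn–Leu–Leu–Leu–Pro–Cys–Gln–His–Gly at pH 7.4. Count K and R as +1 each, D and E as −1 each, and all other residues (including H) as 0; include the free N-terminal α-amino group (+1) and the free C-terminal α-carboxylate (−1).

Positive (K, R): none → +0.
Negative (D, E): Glu17 → −1.
The N-terminus (+1) and C-terminus (−1) cancel.
Net charge = (+0) + (−1) = −1.

-1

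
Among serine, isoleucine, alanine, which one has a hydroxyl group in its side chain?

serine

The –OH-bearing residues are Ser, Thr (aliphatic alcohols), and Tyr (phenol).
Of the listed options, only serine belongs to this group.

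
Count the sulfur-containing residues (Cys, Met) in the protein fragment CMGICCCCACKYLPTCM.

Matching residues: C1, M2, C5, C6, C7, C8, C10, C16, M17.

9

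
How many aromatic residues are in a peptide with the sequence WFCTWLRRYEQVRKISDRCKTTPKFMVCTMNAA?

F, W, and Y each carry an aromatic ring on the side chain.
Matching residues: W1, F2, W5, Y9, F25.

5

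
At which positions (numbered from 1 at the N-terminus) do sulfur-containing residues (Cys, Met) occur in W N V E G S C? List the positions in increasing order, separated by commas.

Matching residues: C7.

7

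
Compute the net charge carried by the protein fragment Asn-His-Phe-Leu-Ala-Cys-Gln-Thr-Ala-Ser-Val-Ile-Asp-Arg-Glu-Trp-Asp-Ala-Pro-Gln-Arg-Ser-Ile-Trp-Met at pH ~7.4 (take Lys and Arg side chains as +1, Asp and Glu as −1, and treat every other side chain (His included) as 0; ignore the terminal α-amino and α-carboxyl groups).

Positive (K, R): Arg14, Arg21 → +2.
Negative (D, E): Asp13, Glu15, Asp17 → −3.
Net charge = (+2) + (−3) = −1.

-1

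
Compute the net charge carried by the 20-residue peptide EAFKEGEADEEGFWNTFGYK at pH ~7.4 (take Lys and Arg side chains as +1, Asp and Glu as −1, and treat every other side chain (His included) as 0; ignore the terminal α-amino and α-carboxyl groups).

-4

Positive (K, R): K4, K20 → +2.
Negative (D, E): E1, E5, E7, D9, E10, E11 → −6.
Net charge = (+2) + (−6) = −4.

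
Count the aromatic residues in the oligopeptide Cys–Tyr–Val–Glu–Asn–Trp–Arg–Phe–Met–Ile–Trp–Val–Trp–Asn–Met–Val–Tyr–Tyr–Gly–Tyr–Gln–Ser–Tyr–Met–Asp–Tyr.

The aromatic amino acids are Phe (F, benzyl), Trp (W, indole), and Tyr (Y, phenol).
Matching residues: Tyr2, Trp6, Phe8, Trp11, Trp13, Tyr17, Tyr18, Tyr20, Tyr23, Tyr26.

10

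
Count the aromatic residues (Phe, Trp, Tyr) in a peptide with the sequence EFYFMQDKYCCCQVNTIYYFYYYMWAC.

11

Matching residues: F2, Y3, F4, Y9, Y18, Y19, F20, Y21, Y22, Y23, W25.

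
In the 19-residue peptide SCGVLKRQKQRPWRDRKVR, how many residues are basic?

Lysine (K), arginine (R), and histidine (H) have basic, nitrogen-containing side chains.
Matching residues: K6, R7, K9, R11, R14, R16, K17, R19.

8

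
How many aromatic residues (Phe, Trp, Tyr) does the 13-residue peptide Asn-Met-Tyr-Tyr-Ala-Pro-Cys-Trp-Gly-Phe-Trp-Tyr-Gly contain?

Matching residues: Tyr3, Tyr4, Trp8, Phe10, Trp11, Tyr12.

6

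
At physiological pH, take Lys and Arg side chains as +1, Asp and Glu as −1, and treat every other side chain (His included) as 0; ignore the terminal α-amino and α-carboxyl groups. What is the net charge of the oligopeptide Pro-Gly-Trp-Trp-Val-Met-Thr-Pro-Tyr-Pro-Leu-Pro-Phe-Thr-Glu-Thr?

Positive (K, R): none → +0.
Negative (D, E): Glu15 → −1.
Net charge = (+0) + (−1) = −1.

-1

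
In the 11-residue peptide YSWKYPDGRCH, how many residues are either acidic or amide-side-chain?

1

Acidic: D, E. Amide-side-chain: N, Q.
Acidic residues here: D7 (1).
Amide-side-chain residues here: none (0).
The two groups share no amino acid, so total = 1 + 0 = 1.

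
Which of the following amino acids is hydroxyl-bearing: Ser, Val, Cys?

S, T, and Y are the three residues with a side-chain hydroxyl.
Of the listed options, only Ser belongs to this group.

Ser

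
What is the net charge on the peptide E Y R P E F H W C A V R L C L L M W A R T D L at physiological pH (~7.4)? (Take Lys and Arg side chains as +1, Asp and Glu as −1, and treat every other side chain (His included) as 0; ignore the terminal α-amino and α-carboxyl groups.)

0

Positive (K, R): R3, R12, R20 → +3.
Negative (D, E): E1, E5, D22 → −3.
Net charge = (+3) + (−3) = 0.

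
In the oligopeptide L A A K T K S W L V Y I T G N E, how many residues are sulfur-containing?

Cysteine (C, thiol) and methionine (M, thioether) are the two sulfur-containing amino acids.
None of the 16 residues belong to this group.

0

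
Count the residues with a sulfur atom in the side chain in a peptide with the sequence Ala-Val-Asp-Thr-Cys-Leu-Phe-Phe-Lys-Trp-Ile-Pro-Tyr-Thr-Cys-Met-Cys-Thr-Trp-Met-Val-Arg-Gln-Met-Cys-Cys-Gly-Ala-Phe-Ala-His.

8

Cysteine (C, thiol) and methionine (M, thioether) are the two sulfur-containing amino acids.
Matching residues: Cys5, Cys15, Met16, Cys17, Met20, Met24, Cys25, Cys26.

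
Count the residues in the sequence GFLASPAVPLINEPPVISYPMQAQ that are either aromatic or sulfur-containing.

3

Aromatic: F, W, Y. Sulfur-containing: C, M.
Aromatic residues here: F2, Y19 (2).
Sulfur-containing residues here: M21 (1).
The two groups share no amino acid, so total = 2 + 1 = 3.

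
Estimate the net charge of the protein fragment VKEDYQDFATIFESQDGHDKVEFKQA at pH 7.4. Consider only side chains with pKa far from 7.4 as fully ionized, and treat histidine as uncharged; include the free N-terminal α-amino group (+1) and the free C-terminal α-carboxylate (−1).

-4

Near pH 7.4, K and R contribute +1 each, D and E contribute −1 each, and every other side chain (His included, as stated) is uncharged.
Positive (K, R): K2, K20, K24 → +3.
Negative (D, E): E3, D4, D7, E13, D16, D19, E22 → −7.
The N-terminus (+1) and C-terminus (−1) cancel.
Net charge = (+3) + (−7) = −4.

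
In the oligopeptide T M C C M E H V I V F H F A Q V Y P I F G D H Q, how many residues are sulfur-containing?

The sulfur-bearing residues are cysteine (–SH) and methionine (–S–CH₃).
Matching residues: M2, C3, C4, M5.

4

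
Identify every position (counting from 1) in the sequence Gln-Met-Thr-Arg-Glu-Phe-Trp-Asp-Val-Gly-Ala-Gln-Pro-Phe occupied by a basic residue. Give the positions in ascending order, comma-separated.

K, R, and H are the three residues with basic side chains (ε-amine, guanidinium, and imidazole respectively).
Matching residues: Arg4.

4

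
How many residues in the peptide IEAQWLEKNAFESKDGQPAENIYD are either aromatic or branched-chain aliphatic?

Aromatic: F, W, Y. Branched-chain aliphatic: I, L, V.
Aromatic residues here: W5, F11, Y23 (3).
Branched-chain aliphatic residues here: I1, L6, I22 (3).
The two groups share no amino acid, so total = 3 + 3 = 6.

6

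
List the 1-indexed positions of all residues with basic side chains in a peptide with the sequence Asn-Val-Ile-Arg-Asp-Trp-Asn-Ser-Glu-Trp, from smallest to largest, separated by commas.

Lysine (K), arginine (R), and histidine (H) have basic, nitrogen-containing side chains.
Matching residues: Arg4.

4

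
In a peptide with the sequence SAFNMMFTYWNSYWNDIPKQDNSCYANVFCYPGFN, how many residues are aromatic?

10

The aromatic amino acids are Phe (F, benzyl), Trp (W, indole), and Tyr (Y, phenol).
Matching residues: F3, F7, Y9, W10, Y13, W14, Y25, F29, Y31, F34.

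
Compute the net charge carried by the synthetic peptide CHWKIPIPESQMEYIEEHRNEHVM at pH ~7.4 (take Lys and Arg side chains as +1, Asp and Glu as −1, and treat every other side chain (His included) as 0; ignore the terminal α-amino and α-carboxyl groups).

Positive (K, R): K4, R19 → +2.
Negative (D, E): E9, E13, E16, E17, E21 → −5.
Net charge = (+2) + (−5) = −3.

-3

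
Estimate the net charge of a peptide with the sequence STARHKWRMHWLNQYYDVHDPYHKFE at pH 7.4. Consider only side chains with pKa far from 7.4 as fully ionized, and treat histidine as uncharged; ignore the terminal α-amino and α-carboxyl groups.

At pH ~7.4 the Lys and Arg side chains are protonated (+1), the Asp and Glu side chains are deprotonated (−1), and with His taken as neutral all other side chains carry no charge.
Positive (K, R): R4, K6, R8, K24 → +4.
Negative (D, E): D17, D20, E26 → −3.
Net charge = (+4) + (−3) = +1.

+1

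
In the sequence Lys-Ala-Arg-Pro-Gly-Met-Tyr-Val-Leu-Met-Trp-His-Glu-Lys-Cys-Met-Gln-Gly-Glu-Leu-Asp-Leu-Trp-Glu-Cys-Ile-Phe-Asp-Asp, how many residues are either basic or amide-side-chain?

Basic: H, K, R. Amide-side-chain: N, Q.
Basic residues here: Lys1, Arg3, His12, Lys14 (4).
Amide-side-chain residues here: Gln17 (1).
The two groups share no amino acid, so total = 4 + 1 = 5.

5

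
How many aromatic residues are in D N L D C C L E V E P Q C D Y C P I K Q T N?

The aromatic amino acids are Phe (F, benzyl), Trp (W, indole), and Tyr (Y, phenol).
Matching residues: Y15.

1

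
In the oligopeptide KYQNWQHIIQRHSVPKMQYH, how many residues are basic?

The basic amino acids are Lys (K), Arg (R), and His (H).
Matching residues: K1, H7, R11, H12, K16, H20.

6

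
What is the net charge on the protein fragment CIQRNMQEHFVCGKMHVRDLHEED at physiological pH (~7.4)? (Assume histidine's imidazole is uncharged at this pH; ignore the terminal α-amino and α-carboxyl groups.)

At pH ~7.4 the Lys and Arg side chains are protonated (+1), the Asp and Glu side chains are deprotonated (−1), and with His taken as neutral all other side chains carry no charge.
Positive (K, R): R4, K14, R18 → +3.
Negative (D, E): E8, D19, E22, E23, D24 → −5.
Net charge = (+3) + (−5) = −2.

-2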